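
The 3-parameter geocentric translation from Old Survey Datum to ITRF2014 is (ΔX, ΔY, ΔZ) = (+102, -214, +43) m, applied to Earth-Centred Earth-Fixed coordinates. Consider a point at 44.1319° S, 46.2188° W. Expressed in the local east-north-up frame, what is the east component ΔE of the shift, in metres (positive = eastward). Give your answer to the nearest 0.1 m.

At φ = -44.1319°, λ = -46.2188°: sin φ = -0.696313, cos φ = 0.717739, sin λ = -0.721987, cos λ = 0.691906.
ΔE = −sin λ·ΔX + cos λ·ΔY = −(-0.721987)·(102) + (0.691906)·(-214) = -74.43 m.

ΔE = -74.4 m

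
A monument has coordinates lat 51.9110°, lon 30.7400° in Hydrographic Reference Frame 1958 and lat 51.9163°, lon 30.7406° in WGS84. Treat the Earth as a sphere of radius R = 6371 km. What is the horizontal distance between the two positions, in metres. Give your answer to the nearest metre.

Δφ = 51.9163° − 51.9110° = +0.0053°; Δλ = 30.7406° − 30.7400° = +0.0006°.
1° along a meridian = πR/180 = 111195 m.
ΔN = Δφ × 111195 = 589.3 m; ΔE = Δλ × 111195 × cos(51.9110°) = +0.0006 × 111195 × 0.616885 = 41.2 m.
Distance = √(ΔE² + ΔN²) = √(41.2² + 589.3²) = 590.8 m.

591 m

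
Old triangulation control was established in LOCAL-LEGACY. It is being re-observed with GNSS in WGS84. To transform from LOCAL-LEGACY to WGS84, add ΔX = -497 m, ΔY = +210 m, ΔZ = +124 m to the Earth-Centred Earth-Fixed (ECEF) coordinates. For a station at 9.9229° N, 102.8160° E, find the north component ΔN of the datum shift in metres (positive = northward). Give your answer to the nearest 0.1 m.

At φ = 9.9229°, λ = 102.8160°: sin φ = 0.172323, cos φ = 0.985041, sin λ = 0.975087, cos λ = -0.221821.
ΔN = −sin φ cos λ·ΔX − sin φ sin λ·ΔY + cos φ·ΔZ = −(0.172323)(-0.221821)(-497) − (0.172323)(0.975087)(210) + (0.985041)(124) = 67.86 m.

ΔN = 67.9 m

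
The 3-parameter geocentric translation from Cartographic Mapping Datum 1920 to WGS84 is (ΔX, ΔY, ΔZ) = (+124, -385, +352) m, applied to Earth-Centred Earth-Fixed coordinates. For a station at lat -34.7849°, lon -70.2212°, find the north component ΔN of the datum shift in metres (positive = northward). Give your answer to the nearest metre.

At φ = -34.7849°, λ = -70.2212°: sin φ = -0.570497, cos φ = 0.821300, sin λ = -0.941006, cos λ = 0.338390.
ΔN = −sin φ cos λ·ΔX − sin φ sin λ·ΔY + cos φ·ΔZ = −(-0.570497)(0.338390)(124) − (-0.570497)(-0.941006)(-385) + (0.821300)(352) = 519.72 m.

ΔN = 520 m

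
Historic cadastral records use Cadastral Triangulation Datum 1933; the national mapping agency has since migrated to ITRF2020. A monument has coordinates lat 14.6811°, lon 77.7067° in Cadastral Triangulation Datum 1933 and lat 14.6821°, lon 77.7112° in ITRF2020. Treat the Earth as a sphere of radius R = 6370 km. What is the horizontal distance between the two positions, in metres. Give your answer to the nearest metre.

Δφ = 14.6821° − 14.6811° = +0.0010°; Δλ = 77.7112° − 77.7067° = +0.0045°.
1° along a meridian = πR/180 = 111177 m.
ΔN = Δφ × 111177 = 111.2 m; ΔE = Δλ × 111177 × cos(14.6811°) = +0.0045 × 111177 × 0.967351 = 484.0 m.
Distance = √(ΔE² + ΔN²) = √(484.0² + 111.2²) = 496.6 m.

497 m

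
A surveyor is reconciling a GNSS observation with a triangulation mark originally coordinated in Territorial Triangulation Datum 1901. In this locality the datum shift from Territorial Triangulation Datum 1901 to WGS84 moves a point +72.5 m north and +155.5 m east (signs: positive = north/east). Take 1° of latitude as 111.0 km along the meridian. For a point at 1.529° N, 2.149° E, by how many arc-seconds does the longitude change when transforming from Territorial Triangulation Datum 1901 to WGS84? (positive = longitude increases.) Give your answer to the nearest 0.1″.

At latitude 1.529°, cos φ = 0.999644.
1° of longitude at this latitude = 111.0 × cos φ = 110.96 km, so Δλ = 155.5 / 110960.5 = 0.0014014° = 5.045″.

Δλ = 5.0″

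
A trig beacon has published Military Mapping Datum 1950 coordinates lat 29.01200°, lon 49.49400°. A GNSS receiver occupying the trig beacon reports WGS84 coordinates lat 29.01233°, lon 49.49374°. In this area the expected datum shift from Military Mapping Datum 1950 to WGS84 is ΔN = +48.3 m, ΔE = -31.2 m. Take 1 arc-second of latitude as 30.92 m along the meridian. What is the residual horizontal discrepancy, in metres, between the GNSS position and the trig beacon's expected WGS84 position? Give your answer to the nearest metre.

Observed coordinate differences: Δφ = +0.00033°, Δλ = -0.00026°.
Converting to metres (1° lat = 111312 m, cos φ = 0.874518): observed ΔN = 36.7 m, observed ΔE = -25.3 m.
Subtracting the expected shift leaves a residual of 36.7 − (48.3) = -11.6 m north and -25.3 − (-31.2) = 5.9 m east.
Residual distance = √((-11.6)² + 5.9²) = 13.0 m.

13 m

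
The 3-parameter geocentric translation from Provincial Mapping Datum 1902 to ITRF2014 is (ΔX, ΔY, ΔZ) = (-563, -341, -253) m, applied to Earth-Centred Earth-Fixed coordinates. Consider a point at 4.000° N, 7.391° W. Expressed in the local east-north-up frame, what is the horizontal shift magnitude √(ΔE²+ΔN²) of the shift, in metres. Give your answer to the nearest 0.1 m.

464.2 m

The local east axis at (φ, λ) is (−sin λ, cos λ, 0), so ΔE = −sin(-7.391°)·(-563) + cos(-7.391°)·(-341) = -410.59 m.
The local north axis is (−sin φ cos λ, −sin φ sin λ, cos φ), giving ΔN = 38.947 − 3.060 − 252.384 = -216.50 m.
Horizontal magnitude = √(ΔE² + ΔN²) = √((-410.59)² + (-216.50)²) = 464.17 m.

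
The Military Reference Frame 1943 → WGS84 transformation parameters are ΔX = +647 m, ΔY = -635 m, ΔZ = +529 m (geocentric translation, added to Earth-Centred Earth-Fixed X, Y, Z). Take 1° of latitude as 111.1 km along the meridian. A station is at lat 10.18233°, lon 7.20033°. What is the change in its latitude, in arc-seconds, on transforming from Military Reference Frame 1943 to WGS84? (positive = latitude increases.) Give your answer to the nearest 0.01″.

sin φ = 0.176781, cos φ = 0.984250, sin λ = 0.125339, cos λ = 0.992114.
North component: ΔN = −sin φ cos λ·ΔX − sin φ sin λ·ΔY + cos φ·ΔZ = −(0.176781)(0.992114)(647) − (0.176781)(0.125339)(-635) + (0.984250)(529) = 421.26 m.
1° of latitude spans 111100 m, so Δφ = 421.26 / 111100 × 3600 = 13.650″.

Δφ = 13.65″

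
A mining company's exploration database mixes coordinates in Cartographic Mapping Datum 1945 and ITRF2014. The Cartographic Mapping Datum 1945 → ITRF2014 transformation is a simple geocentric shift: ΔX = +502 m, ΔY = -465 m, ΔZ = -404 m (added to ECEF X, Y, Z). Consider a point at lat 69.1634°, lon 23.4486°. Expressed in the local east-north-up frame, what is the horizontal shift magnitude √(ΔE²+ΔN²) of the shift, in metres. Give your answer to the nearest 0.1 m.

743.8 m

At φ = 69.1634°, λ = 23.4486°: sin φ = 0.934599, cos φ = 0.355704, sin λ = 0.397926, cos λ = 0.917417.
ΔE = −sin λ·ΔX + cos λ·ΔY = −(0.397926)·(502) + (0.917417)·(-465) = -626.36 m.
ΔN = −sin φ cos λ·ΔX − sin φ sin λ·ΔY + cos φ·ΔZ = −(0.934599)(0.917417)(502) − (0.934599)(0.397926)(-465) + (0.355704)(-404) = -401.19 m.
Horizontal magnitude = √(ΔE² + ΔN²) = √((-626.36)² + (-401.19)²) = 743.83 m.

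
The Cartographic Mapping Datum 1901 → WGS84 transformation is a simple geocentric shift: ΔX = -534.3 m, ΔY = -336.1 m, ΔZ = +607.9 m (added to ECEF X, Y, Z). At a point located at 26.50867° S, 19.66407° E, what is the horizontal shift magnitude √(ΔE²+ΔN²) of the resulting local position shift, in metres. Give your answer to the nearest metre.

At φ = -26.50867°, λ = 19.66407°: sin φ = -0.446333, cos φ = 0.894867, sin λ = 0.336505, cos λ = 0.941682.
ΔE = −sin λ·ΔX + cos λ·ΔY = −(0.336505)·(-534.3) + (0.941682)·(-336.1) = -136.70 m.
ΔN = −sin φ cos λ·ΔX − sin φ sin λ·ΔY + cos φ·ΔZ = −(-0.446333)(0.941682)(-534.3) − (-0.446333)(0.336505)(-336.1) + (0.894867)(607.9) = 268.94 m.
Horizontal magnitude = √(ΔE² + ΔN²) = √((-136.70)² + 268.94²) = 301.69 m.

302 m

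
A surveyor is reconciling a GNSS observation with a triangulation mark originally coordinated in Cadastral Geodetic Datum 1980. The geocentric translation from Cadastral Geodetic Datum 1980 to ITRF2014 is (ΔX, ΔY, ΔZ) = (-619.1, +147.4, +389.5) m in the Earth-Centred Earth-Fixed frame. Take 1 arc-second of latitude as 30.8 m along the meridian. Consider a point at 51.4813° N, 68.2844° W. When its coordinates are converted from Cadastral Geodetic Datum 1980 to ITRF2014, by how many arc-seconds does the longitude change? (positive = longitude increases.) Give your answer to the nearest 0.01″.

sin φ = 0.782405, cos φ = 0.622770, sin λ = -0.929032, cos λ = 0.370000.
East component: ΔE = −sin λ·ΔX + cos λ·ΔY = −(-0.929032)(-619.1) + (0.370000)(147.4) = -520.63 m.
1° of latitude spans 3600 × 30.80 = 110880 m; at latitude φ, 1° of longitude spans that × cos φ = 69052.7 m, so Δλ = -520.63 / 69052.7 × 3600 = -27.142″.

Δλ = -27.14″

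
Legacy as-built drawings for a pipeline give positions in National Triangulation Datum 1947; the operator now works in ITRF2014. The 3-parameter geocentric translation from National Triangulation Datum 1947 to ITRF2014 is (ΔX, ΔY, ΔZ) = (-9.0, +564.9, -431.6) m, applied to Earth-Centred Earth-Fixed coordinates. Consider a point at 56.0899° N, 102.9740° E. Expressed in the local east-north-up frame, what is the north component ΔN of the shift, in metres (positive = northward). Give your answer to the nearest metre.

ΔN = -699 m

At φ = 56.0899°, λ = 102.9740°: sin φ = 0.829914, cos φ = 0.557891, sin λ = 0.974472, cos λ = -0.224509.
ΔN = −sin φ cos λ·ΔX − sin φ sin λ·ΔY + cos φ·ΔZ = −(0.829914)(-0.224509)(-9.0) − (0.829914)(0.974472)(564.9) + (0.557891)(-431.6) = -699.31 m.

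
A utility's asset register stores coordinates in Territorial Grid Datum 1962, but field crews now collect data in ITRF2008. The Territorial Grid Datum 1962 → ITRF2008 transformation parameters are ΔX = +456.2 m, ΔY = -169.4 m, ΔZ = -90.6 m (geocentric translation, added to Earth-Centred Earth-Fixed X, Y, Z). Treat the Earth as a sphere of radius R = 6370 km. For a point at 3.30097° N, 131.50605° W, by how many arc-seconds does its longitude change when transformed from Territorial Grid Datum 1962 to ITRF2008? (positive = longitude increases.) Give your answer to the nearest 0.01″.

Δλ = 14.72″

sin φ = 0.057581, cos φ = 0.998341, sin λ = -0.748886, cos λ = -0.662699.
East component: ΔE = −sin λ·ΔX + cos λ·ΔY = −(-0.748886)(456.2) + (-0.662699)(-169.4) = 453.90 m.
1° of latitude spans πR/180 = 111177 m; at latitude φ, 1° of longitude spans that × cos φ = 110993.0 m, so Δλ = 453.90 / 110993.0 × 3600 = 14.722″.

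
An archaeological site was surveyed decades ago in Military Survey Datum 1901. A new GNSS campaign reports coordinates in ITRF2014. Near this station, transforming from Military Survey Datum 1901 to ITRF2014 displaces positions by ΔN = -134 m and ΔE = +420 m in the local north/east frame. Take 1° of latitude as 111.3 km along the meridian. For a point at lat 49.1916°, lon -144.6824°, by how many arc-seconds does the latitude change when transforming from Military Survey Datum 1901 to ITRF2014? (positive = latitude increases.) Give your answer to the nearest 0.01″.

Δφ = -4.33″

1° of latitude = 111.3 km, so Δφ = -134.0 / 111300 = -0.0012040° = -4.334″.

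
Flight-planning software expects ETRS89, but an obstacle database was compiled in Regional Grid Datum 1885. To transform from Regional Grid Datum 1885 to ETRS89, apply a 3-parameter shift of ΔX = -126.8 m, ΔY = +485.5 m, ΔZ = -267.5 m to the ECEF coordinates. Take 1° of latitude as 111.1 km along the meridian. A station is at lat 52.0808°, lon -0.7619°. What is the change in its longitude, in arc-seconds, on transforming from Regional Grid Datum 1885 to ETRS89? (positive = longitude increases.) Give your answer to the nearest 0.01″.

sin φ = 0.788878, cos φ = 0.614550, sin λ = -0.013297, cos λ = 0.999912.
East component: ΔE = −sin λ·ΔX + cos λ·ΔY = −(-0.013297)(-126.8) + (0.999912)(485.5) = 483.77 m.
1° of latitude spans 111100 m; at latitude φ, 1° of longitude spans that × cos φ = 68276.5 m, so Δλ = 483.77 / 68276.5 × 3600 = 25.508″.

Δλ = 25.51″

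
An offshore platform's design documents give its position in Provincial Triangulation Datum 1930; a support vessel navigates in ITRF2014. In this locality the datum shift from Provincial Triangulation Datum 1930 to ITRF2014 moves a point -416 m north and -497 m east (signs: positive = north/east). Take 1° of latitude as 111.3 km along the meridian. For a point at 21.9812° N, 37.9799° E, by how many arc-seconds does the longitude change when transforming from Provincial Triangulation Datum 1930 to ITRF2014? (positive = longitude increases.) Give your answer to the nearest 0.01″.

Δλ = -17.34″

At latitude 21.9812°, cos φ = 0.927307.
1° of longitude at this latitude = 111.3 × cos φ = 103.21 km, so Δλ = -497.0 / 103209.2 = -0.0048155° = -17.336″.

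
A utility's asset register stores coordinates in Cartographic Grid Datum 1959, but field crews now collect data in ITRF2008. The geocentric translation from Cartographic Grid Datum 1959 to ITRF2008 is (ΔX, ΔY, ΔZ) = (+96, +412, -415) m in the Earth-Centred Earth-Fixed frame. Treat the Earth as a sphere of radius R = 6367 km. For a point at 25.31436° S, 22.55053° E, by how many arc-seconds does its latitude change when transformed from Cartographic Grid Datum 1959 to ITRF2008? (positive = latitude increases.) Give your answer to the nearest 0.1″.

Δφ = -8.7″

sin φ = -0.427584, cos φ = 0.903975, sin λ = 0.383498, cos λ = 0.923542.
North component: ΔN = −sin φ cos λ·ΔX − sin φ sin λ·ΔY + cos φ·ΔZ = −(-0.427584)(0.923542)(96) − (-0.427584)(0.383498)(412) + (0.903975)(-415) = -269.68 m.
1° of latitude spans πR/180 = 111125 m, so Δφ = -269.68 / 111125 × 3600 = -8.737″.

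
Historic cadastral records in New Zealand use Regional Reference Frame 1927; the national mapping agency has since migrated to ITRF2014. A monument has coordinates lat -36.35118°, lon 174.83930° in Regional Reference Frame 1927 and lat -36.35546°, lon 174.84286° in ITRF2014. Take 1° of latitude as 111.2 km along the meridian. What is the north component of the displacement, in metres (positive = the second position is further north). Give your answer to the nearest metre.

Δφ = -36.35546° − -36.35118° = -0.00428°; Δλ = 174.84286° − 174.83930° = +0.00356°.
ΔN = Δφ × 111200 = -475.9 m; ΔE = Δλ × 111200 × cos(-36.35118°) = +0.00356 × 111200 × 0.805399 = 318.8 m.

ΔN = -476 m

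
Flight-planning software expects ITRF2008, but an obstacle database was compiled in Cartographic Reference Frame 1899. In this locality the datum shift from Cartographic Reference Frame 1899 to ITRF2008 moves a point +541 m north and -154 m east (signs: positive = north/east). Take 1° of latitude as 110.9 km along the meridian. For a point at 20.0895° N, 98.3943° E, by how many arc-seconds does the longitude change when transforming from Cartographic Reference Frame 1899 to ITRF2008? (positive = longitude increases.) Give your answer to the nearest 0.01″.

At latitude 20.0895°, cos φ = 0.939157.
1° of longitude at this latitude = 110.9 × cos φ = 104.15 km, so Δλ = -154.0 / 104152.5 = -0.0014786° = -5.323″.

Δλ = -5.32″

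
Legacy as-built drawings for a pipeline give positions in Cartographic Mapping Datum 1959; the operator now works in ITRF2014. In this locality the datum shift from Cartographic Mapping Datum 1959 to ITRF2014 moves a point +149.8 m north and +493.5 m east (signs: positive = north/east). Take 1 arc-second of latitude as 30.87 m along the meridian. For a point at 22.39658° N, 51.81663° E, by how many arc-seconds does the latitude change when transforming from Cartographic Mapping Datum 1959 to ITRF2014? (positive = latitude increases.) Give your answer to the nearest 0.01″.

1″ of latitude = 30.87 m, so Δφ = 149.8 / 30.87 = 4.853″.

Δφ = 4.85″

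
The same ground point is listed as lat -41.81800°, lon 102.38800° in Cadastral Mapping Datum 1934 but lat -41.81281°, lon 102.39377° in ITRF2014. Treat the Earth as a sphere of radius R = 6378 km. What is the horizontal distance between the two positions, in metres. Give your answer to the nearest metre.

750 m

Δφ = -41.81281° − -41.81800° = +0.00519°; Δλ = 102.39377° − 102.38800° = +0.00577°.
1° along a meridian = πR/180 = 111317 m.
ΔN = Δφ × 111317 = 577.7 m; ΔE = Δλ × 111317 × cos(-41.81800°) = +0.00577 × 111317 × 0.745267 = 478.7 m.
Distance = √(ΔE² + ΔN²) = √(478.7² + 577.7²) = 750.3 m.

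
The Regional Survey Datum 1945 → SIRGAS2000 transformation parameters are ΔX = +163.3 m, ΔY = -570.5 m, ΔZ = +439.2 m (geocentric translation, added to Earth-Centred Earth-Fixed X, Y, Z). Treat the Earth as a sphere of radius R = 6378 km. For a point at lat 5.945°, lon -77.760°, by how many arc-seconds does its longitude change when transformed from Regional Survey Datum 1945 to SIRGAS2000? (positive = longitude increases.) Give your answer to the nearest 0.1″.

Δλ = 1.3″

sin φ = 0.103574, cos φ = 0.994622, sin λ = -0.977268, cos λ = 0.212007.
East component: ΔE = −sin λ·ΔX + cos λ·ΔY = −(-0.977268)(163.3) + (0.212007)(-570.5) = 38.64 m.
1° of latitude spans πR/180 = 111317 m; at latitude φ, 1° of longitude spans that × cos φ = 110718.4 m, so Δλ = 38.64 / 110718.4 × 3600 = 1.256″.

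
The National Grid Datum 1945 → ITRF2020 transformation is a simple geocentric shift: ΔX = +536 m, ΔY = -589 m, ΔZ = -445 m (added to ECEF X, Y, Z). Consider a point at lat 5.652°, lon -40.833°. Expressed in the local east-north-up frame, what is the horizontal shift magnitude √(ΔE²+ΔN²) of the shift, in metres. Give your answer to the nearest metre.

The local east axis at (φ, λ) is (−sin λ, cos λ, 0), so ΔE = −sin(-40.833°)·536 + cos(-40.833°)·(-589) = -95.18 m.
The local north axis is (−sin φ cos λ, −sin φ sin λ, cos φ), giving ΔN = -39.941 − 37.929 − 442.837 = -520.71 m.
Horizontal magnitude = √(ΔE² + ΔN²) = √((-95.18)² + (-520.71)²) = 529.33 m.

529 m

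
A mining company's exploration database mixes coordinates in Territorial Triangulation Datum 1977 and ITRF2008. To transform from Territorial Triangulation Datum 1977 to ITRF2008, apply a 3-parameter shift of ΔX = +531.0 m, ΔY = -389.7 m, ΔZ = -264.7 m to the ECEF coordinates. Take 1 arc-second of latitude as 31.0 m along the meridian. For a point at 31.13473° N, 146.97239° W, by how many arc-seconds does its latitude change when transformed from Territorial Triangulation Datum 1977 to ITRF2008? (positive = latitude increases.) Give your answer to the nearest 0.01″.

Δφ = -3.43″

sin φ = 0.517052, cos φ = 0.855954, sin λ = -0.545043, cos λ = -0.838408.
North component: ΔN = −sin φ cos λ·ΔX − sin φ sin λ·ΔY + cos φ·ΔZ = −(0.517052)(-0.838408)(531.0) − (0.517052)(-0.545043)(-389.7) + (0.855954)(-264.7) = -106.21 m.
1° of latitude spans 3600 × 31.00 = 111600 m, so Δφ = -106.21 / 111600 × 3600 = -3.426″.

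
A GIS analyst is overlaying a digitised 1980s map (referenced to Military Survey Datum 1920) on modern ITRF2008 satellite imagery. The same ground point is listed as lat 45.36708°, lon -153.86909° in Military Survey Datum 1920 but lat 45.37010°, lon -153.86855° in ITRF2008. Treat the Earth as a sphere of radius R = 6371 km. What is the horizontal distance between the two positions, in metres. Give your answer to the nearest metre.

338 m

Δφ = 45.37010° − 45.36708° = +0.00302°; Δλ = -153.86855° − -153.86909° = +0.00054°.
1° along a meridian = πR/180 = 111195 m.
ΔN = Δφ × 111195 = 335.8 m; ΔE = Δλ × 111195 × cos(45.36708°) = +0.00054 × 111195 × 0.702562 = 42.2 m.
Distance = √(ΔE² + ΔN²) = √(42.2² + 335.8²) = 338.4 m.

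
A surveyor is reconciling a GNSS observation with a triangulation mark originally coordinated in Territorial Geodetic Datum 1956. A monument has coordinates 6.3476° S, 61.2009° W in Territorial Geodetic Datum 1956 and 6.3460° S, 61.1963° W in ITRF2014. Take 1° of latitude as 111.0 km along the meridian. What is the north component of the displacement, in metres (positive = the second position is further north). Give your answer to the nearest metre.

ΔN = 178 m

Δφ = -6.3460° − -6.3476° = +0.0016°; Δλ = -61.1963° − -61.2009° = +0.0046°.
ΔN = Δφ × 111000 = 177.6 m; ΔE = Δλ × 111000 × cos(-6.3476°) = +0.0046 × 111000 × 0.993869 = 507.5 m.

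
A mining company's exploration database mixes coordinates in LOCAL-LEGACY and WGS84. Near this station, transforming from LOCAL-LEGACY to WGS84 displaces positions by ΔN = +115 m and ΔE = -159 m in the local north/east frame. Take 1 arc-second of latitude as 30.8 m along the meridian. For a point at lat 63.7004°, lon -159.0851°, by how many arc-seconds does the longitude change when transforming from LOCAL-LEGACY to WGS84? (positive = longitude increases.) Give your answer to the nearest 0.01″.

At latitude 63.7004°, cos φ = 0.443065.
1″ of longitude at this latitude = 30.80 × cos φ = 13.6464 m, so Δλ = -159.0 / 13.6464 = -11.651″.

Δλ = -11.65″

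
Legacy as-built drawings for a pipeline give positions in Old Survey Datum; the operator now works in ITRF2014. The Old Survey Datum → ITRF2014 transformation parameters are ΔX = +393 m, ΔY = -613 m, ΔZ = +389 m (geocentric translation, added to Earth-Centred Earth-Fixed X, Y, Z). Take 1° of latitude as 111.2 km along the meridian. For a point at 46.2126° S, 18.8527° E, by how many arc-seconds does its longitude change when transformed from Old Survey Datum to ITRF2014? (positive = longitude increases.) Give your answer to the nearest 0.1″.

sin φ = -0.721912, cos φ = 0.691984, sin λ = 0.323136, cos λ = 0.946352.
East component: ΔE = −sin λ·ΔX + cos λ·ΔY = −(0.323136)(393) + (0.946352)(-613) = -707.11 m.
1° of latitude spans 111200 m; at latitude φ, 1° of longitude spans that × cos φ = 76948.7 m, so Δλ = -707.11 / 76948.7 × 3600 = -33.082″.

Δλ = -33.1″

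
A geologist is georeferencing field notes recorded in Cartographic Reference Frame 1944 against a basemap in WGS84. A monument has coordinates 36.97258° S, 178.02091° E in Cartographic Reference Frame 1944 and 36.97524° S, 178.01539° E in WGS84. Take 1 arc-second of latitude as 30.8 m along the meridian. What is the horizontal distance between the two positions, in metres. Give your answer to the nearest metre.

571 m

Δφ = -36.97524° − -36.97258° = -0.00266°; Δλ = 178.01539° − 178.02091° = -0.00552°.
1° of latitude = 3600 × 30.80 = 110880 m.
ΔN = Δφ × 110880 = -294.9 m; ΔE = Δλ × 110880 × cos(-36.97258°) = -0.00552 × 110880 × 0.798923 = -489.0 m.
Distance = √(ΔE² + ΔN²) = √((-489.0)² + (-294.9)²) = 571.1 m.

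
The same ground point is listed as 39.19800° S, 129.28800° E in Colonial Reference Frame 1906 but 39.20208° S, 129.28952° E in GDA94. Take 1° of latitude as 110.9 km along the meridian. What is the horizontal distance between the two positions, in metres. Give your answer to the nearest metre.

Δφ = -39.20208° − -39.19800° = -0.00408°; Δλ = 129.28952° − 129.28800° = +0.00152°.
ΔN = Δφ × 110900 = -452.5 m; ΔE = Δλ × 110900 × cos(-39.19800°) = +0.00152 × 110900 × 0.774967 = 130.6 m.
Distance = √(ΔE² + ΔN²) = √(130.6² + (-452.5)²) = 471.0 m.

471 m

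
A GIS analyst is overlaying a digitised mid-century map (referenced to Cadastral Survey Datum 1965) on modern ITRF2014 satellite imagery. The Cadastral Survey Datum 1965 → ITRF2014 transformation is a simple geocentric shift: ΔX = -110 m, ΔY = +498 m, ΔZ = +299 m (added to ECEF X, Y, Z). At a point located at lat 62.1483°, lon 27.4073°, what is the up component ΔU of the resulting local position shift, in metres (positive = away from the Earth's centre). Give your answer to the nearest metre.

ΔU = 326 m

At φ = 62.1483°, λ = 27.4073°: sin φ = 0.884160, cos φ = 0.467185, sin λ = 0.460313, cos λ = 0.887757.
ΔU = cos φ cos λ·ΔX + cos φ sin λ·ΔY + sin φ·ΔZ = (0.467185)(0.887757)(-110) + (0.467185)(0.460313)(498) + (0.884160)(299) = 325.84 m.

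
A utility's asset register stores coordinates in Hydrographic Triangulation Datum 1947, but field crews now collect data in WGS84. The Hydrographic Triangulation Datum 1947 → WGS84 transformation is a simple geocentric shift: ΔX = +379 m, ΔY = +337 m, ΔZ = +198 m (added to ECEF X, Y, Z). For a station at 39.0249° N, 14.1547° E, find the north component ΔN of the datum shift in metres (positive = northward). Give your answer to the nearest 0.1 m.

At φ = 39.0249°, λ = 14.1547°: sin φ = 0.629658, cos φ = 0.776872, sin λ = 0.244541, cos λ = 0.969639.
ΔN = −sin φ cos λ·ΔX − sin φ sin λ·ΔY + cos φ·ΔZ = −(0.629658)(0.969639)(379) − (0.629658)(0.244541)(337) + (0.776872)(198) = -129.46 m.

ΔN = -129.5 m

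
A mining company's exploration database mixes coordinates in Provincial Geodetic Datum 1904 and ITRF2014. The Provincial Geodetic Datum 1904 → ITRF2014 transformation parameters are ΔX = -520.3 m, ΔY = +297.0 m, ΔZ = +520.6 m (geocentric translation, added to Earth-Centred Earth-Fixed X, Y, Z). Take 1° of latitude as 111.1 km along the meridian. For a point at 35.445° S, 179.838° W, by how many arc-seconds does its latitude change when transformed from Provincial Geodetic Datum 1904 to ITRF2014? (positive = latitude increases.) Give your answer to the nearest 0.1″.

sin φ = -0.579921, cos φ = 0.814673, sin λ = -0.002827, cos λ = -0.999996.
North component: ΔN = −sin φ cos λ·ΔX − sin φ sin λ·ΔY + cos φ·ΔZ = −(-0.579921)(-0.999996)(-520.3) − (-0.579921)(-0.002827)(297.0) + (0.814673)(520.6) = 725.36 m.
1° of latitude spans 111100 m, so Δφ = 725.36 / 111100 × 3600 = 23.504″.

Δφ = 23.5″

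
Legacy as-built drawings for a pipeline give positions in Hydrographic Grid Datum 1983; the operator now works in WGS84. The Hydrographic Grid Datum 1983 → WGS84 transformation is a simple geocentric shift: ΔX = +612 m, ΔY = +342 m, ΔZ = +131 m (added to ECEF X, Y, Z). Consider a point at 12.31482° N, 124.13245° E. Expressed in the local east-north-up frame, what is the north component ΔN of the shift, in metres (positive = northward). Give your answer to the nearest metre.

ΔN = 141 m

The local north axis is (−sin φ cos λ, −sin φ sin λ, cos φ), giving ΔN = 73.241 − 60.378 + 127.986 = 140.85 m.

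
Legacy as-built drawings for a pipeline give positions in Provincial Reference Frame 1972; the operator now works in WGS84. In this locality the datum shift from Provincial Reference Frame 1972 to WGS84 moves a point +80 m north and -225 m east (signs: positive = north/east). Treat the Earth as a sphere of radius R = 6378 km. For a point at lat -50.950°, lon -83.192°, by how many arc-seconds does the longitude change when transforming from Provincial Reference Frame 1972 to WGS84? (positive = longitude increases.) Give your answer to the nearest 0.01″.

Δλ = -11.55″

At latitude -50.950°, cos φ = 0.629998.
One radian of longitude at latitude φ spans R cos φ, so Δλ = ΔE / (R cos φ) = -225.0 / (6378000 × 0.629998) = -5.5996e-05 rad = -11.550″.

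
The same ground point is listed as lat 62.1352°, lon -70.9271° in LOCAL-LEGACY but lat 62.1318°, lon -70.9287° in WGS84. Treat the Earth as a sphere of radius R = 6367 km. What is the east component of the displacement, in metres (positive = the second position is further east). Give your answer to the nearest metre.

Δφ = 62.1318° − 62.1352° = -0.0034°; Δλ = -70.9287° − -70.9271° = -0.0016°.
1° along a meridian = πR/180 = 111125 m.
ΔN = Δφ × 111125 = -377.8 m; ΔE = Δλ × 111125 × cos(62.1352°) = -0.0016 × 111125 × 0.467387 = -83.1 m.

ΔE = -83 m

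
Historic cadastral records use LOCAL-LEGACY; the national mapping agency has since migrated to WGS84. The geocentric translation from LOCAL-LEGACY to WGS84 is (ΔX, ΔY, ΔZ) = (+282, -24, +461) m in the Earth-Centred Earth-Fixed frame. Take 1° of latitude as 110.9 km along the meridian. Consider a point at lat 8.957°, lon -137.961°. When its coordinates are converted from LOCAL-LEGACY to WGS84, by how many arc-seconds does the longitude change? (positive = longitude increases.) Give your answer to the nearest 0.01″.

Δλ = 6.79″

sin φ = 0.155693, cos φ = 0.987805, sin λ = -0.669636, cos λ = -0.742689.
East component: ΔE = −sin λ·ΔX + cos λ·ΔY = −(-0.669636)(282) + (-0.742689)(-24) = 206.66 m.
1° of latitude spans 110900 m; at latitude φ, 1° of longitude spans that × cos φ = 109547.6 m, so Δλ = 206.66 / 109547.6 × 3600 = 6.791″.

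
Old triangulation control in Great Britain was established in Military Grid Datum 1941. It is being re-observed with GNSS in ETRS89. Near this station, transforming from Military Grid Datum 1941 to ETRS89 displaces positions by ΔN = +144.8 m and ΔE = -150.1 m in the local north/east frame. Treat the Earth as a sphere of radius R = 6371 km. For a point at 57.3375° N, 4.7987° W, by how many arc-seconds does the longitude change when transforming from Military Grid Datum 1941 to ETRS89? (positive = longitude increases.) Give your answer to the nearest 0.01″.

At latitude 57.3375°, cos φ = 0.539689.
One radian of longitude at latitude φ spans R cos φ, so Δλ = ΔE / (R cos φ) = -150.1 / (6371000 × 0.539689) = -4.3655e-05 rad = -9.004″.

Δλ = -9.00″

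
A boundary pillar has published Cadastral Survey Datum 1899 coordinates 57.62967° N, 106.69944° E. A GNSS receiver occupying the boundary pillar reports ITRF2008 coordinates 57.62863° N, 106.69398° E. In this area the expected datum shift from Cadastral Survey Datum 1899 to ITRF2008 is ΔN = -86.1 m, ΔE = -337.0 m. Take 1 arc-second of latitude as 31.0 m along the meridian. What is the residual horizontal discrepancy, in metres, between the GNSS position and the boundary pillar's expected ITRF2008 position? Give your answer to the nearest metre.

Observed coordinate differences: Δφ = -0.00104°, Δλ = -0.00546°.
Converting to metres (1° lat = 111600 m, cos φ = 0.535389): observed ΔN = -116.1 m, observed ΔE = -326.2 m.
Subtracting the expected shift leaves a residual of -116.1 − (-86.1) = -30.0 m north and -326.2 − (-337.0) = 10.8 m east.
Residual distance = √((-30.0)² + 10.8²) = 31.8 m.

32 m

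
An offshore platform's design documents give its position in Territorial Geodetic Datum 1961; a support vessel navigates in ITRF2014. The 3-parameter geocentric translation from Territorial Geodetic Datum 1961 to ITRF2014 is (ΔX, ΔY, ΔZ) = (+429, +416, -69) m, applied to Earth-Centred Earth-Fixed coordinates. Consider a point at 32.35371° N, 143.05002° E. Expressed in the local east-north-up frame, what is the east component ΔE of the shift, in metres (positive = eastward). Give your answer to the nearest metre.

ΔE = -590 m

At φ = 32.35371°, λ = 143.05002°: sin φ = 0.535144, cos φ = 0.844761, sin λ = 0.601118, cos λ = -0.799161.
ΔE = −sin λ·ΔX + cos λ·ΔY = −(0.601118)·(429) + (-0.799161)·(416) = -590.33 m.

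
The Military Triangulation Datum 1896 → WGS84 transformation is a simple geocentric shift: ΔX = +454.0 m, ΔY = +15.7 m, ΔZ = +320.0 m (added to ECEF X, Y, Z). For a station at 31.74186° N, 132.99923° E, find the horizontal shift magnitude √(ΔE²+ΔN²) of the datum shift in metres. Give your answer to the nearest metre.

549 m

The local east axis at (φ, λ) is (−sin λ, cos λ, 0), so ΔE = −sin(132.99923°)·454.0 + cos(132.99923°)·15.7 = -342.75 m.
The local north axis is (−sin φ cos λ, −sin φ sin λ, cos φ), giving ΔN = 162.890 − 6.041 + 272.137 = 428.99 m.
Horizontal magnitude = √(ΔE² + ΔN²) = √((-342.75)² + 428.99²) = 549.09 m.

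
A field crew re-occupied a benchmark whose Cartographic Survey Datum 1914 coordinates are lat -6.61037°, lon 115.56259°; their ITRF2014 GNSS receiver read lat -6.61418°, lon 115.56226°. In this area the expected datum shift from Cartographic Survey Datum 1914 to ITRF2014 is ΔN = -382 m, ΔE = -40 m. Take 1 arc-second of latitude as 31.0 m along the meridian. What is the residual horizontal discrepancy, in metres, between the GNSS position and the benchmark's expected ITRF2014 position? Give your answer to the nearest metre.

43 m

Observed coordinate differences: Δφ = -0.00381°, Δλ = -0.00033°.
Converting to metres (1° lat = 111600 m, cos φ = 0.993352): observed ΔN = -425.2 m, observed ΔE = -36.6 m.
Subtracting the expected shift leaves a residual of -425.2 − (-382) = -43.2 m north and -36.6 − (-40) = 3.4 m east.
Residual distance = √((-43.2)² + 3.4²) = 43.3 m.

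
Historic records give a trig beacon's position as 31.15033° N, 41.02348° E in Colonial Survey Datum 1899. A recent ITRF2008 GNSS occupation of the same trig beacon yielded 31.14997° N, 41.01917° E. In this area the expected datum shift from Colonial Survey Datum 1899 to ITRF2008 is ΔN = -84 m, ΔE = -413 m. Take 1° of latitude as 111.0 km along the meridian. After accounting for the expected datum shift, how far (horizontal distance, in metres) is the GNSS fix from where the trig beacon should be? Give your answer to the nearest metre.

Observed coordinate differences: Δφ = -0.00036°, Δλ = -0.00431°.
Converting to metres (1° lat = 111000 m, cos φ = 0.855813): observed ΔN = -40.0 m, observed ΔE = -409.4 m.
Subtracting the expected shift leaves a residual of -40.0 − (-84) = 44.0 m north and -409.4 − (-413) = 3.6 m east.
Residual distance = √(44.0² + 3.6²) = 44.2 m.

44 m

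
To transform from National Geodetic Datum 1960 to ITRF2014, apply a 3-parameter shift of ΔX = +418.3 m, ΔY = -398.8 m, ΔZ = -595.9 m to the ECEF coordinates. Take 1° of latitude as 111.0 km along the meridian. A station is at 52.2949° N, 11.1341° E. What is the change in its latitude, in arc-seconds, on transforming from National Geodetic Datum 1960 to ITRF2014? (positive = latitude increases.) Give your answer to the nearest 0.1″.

Δφ = -20.4″

sin φ = 0.791169, cos φ = 0.611597, sin λ = 0.193106, cos λ = 0.981178.
North component: ΔN = −sin φ cos λ·ΔX − sin φ sin λ·ΔY + cos φ·ΔZ = −(0.791169)(0.981178)(418.3) − (0.791169)(0.193106)(-398.8) + (0.611597)(-595.9) = -628.24 m.
1° of latitude spans 111000 m, so Δφ = -628.24 / 111000 × 3600 = -20.375″.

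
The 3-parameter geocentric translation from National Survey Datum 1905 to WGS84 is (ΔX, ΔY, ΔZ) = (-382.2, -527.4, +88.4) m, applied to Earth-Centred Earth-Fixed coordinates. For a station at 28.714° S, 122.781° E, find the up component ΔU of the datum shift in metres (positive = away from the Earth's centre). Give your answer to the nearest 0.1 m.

ΔU = -249.9 m

At φ = -28.714°, λ = 122.781°: sin φ = -0.480438, cos φ = 0.877029, sin λ = 0.840746, cos λ = -0.541429.
ΔU = cos φ cos λ·ΔX + cos φ sin λ·ΔY + sin φ·ΔZ = (0.877029)(-0.541429)(-382.2) + (0.877029)(0.840746)(-527.4) + (-0.480438)(88.4) = -249.87 m.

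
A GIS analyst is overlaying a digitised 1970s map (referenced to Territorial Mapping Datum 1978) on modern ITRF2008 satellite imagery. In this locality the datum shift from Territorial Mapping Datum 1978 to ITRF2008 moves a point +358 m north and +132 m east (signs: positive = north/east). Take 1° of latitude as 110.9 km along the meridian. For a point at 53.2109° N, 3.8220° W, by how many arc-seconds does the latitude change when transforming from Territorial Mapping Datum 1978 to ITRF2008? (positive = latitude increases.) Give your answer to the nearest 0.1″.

1° of latitude = 110.9 km, so Δφ = 358.0 / 110900 = 0.0032281° = 11.621″.

Δφ = 11.6″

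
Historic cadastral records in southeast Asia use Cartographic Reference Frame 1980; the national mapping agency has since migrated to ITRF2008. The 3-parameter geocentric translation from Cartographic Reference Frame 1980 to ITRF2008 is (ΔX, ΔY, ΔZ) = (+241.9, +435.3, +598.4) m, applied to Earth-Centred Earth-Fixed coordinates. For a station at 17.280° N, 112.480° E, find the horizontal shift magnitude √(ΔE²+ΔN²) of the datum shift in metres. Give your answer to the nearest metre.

618 m

The local east axis at (φ, λ) is (−sin λ, cos λ, 0), so ΔE = −sin(112.480°)·241.9 + cos(112.480°)·435.3 = -389.96 m.
The local north axis is (−sin φ cos λ, −sin φ sin λ, cos φ), giving ΔN = 27.474 − 119.477 + 571.391 = 479.39 m.
Horizontal magnitude = √(ΔE² + ΔN²) = √((-389.96)² + 479.39²) = 617.97 m.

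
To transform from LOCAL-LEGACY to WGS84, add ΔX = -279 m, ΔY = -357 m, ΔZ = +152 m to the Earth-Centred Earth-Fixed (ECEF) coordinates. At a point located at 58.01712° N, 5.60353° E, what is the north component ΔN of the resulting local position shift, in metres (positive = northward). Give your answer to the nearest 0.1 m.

The local north axis is (−sin φ cos λ, −sin φ sin λ, cos φ), giving ΔN = 235.519 + 29.568 + 80.509 = 345.60 m.

ΔN = 345.6 m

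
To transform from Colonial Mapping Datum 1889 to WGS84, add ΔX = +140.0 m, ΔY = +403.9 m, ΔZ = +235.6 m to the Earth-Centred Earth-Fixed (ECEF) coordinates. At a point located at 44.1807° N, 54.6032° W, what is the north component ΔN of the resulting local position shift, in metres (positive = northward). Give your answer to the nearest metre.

The local north axis is (−sin φ cos λ, −sin φ sin λ, cos φ), giving ΔN = -56.516 + 229.457 + 168.959 = 341.90 m.

ΔN = 342 m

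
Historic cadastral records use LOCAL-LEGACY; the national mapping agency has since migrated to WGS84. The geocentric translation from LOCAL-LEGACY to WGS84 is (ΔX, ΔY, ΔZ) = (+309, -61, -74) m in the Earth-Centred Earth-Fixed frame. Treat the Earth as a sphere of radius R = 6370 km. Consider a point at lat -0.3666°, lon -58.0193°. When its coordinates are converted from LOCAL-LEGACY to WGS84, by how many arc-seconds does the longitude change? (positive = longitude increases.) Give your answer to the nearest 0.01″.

sin φ = -0.006398, cos φ = 0.999980, sin λ = -0.848227, cos λ = 0.529634.
East component: ΔE = −sin λ·ΔX + cos λ·ΔY = −(-0.848227)(309) + (0.529634)(-61) = 229.79 m.
1° of latitude spans πR/180 = 111177 m; at latitude φ, 1° of longitude spans that × cos φ = 111175.2 m, so Δλ = 229.79 / 111175.2 × 3600 = 7.441″.

Δλ = 7.44″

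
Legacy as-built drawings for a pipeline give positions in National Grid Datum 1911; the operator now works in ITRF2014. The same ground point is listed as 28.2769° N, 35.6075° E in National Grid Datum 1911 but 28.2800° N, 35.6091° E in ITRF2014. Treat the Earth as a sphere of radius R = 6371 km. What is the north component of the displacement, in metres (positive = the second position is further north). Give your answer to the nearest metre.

Δφ = 28.2800° − 28.2769° = +0.0031°; Δλ = 35.6091° − 35.6075° = +0.0016°.
1° along a meridian = πR/180 = 111195 m.
ΔN = Δφ × 111195 = 344.7 m; ΔE = Δλ × 111195 × cos(28.2769°) = +0.0016 × 111195 × 0.880668 = 156.7 m.

ΔN = 345 m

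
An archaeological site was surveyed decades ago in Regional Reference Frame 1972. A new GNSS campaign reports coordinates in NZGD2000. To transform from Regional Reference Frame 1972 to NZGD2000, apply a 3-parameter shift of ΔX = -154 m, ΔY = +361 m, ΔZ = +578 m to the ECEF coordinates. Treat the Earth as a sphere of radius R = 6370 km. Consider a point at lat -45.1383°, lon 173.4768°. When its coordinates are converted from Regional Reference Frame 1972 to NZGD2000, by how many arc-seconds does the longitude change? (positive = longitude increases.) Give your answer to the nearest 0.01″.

sin φ = -0.708812, cos φ = 0.705398, sin λ = 0.113606, cos λ = -0.993526.
East component: ΔE = −sin λ·ΔX + cos λ·ΔY = −(0.113606)(-154) + (-0.993526)(361) = -341.17 m.
1° of latitude spans πR/180 = 111177 m; at latitude φ, 1° of longitude spans that × cos φ = 78424.4 m, so Δλ = -341.17 / 78424.4 × 3600 = -15.661″.

Δλ = -15.66″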